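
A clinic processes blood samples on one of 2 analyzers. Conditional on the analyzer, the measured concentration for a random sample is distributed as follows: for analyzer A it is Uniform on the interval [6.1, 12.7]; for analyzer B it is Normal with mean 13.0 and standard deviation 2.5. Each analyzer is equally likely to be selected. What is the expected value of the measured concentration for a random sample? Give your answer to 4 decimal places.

11.2000

Component means — A: 9.4; B: 13.
E[X] = 0.5·9.4 + 0.5·13 = 11.2.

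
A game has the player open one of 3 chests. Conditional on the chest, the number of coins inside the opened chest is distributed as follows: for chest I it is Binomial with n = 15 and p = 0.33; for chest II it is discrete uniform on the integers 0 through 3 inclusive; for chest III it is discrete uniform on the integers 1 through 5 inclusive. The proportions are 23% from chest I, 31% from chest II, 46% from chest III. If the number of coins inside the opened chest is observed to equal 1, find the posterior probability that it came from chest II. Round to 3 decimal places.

Likelihoods P(X=1 | ·): I: 0.0181825; II: 0.25; III: 0.2.
Posterior ∝ prior × likelihood. Numerator for II: 0.31·0.25 = 0.0775.
Normalizing constant: 0.23·0.0181825 + 0.31·0.25 + 0.46·0.2 = 0.173682.
P(II | observation) = 0.0775 / 0.173682 = 0.446218.

0.446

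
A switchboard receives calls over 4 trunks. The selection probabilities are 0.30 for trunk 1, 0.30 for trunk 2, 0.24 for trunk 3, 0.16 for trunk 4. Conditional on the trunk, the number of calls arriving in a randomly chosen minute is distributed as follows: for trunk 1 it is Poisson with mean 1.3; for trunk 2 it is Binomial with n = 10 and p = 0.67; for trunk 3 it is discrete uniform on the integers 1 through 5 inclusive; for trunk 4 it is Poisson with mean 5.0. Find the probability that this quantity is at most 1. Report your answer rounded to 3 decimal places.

0.243

Conditional on each trunk, P(X ≤ 1): 1: 0.626823; 2: 0.000326273; 3: 0.2; 4: 0.0404277.
By total probability, P(X ≤ 1) = 0.3·0.626823 + 0.3·0.000326273 + 0.24·0.2 + 0.16·0.0404277 = 0.242613.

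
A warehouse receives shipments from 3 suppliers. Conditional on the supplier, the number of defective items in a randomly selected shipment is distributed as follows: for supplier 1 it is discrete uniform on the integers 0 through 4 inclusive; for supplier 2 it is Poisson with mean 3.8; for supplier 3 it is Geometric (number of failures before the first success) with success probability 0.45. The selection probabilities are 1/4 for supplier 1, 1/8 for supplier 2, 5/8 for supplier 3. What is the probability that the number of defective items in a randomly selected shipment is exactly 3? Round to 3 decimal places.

Conditional on each supplier, P(X = 3): 1: 0.2; 2: 0.204588; 3: 0.0748688.
By total probability, P(X = 3) = 0.25·0.2 + 0.125·0.204588 + 0.625·0.0748688 = 0.122366.

0.122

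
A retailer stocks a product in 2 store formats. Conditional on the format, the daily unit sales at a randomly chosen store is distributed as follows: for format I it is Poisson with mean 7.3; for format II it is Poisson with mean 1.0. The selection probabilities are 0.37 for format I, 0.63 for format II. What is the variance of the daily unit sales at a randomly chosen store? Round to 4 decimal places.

Per component, I: μ=7.3, E[X²]=60.59; II: μ=1, E[X²]=2.
E[X] = 0.37·7.3 + 0.63·1 = 3.331.
E[X²] = 0.37·60.59 + 0.63·2 = 23.6783.
Var(X) = E[X²] − (E[X])² = 23.6783 − 11.0956 = 12.5827.

12.5827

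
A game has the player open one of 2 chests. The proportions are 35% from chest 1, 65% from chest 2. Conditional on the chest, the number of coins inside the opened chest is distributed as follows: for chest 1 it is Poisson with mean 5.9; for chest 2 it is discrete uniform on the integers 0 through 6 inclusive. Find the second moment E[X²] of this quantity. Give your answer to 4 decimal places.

For each component E[X²] = Var + (mean)², giving 1: 40.71; 2: 13.
Overall E[X²] = 0.35·40.71 + 0.65·13 = 22.6985.

22.6985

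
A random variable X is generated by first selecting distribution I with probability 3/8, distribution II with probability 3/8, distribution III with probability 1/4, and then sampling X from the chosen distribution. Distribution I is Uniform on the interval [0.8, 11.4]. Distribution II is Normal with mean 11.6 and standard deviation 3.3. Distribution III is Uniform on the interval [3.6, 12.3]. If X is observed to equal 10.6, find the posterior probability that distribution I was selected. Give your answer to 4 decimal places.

Likelihoods f(10.6 | ·): I: 0.0943396; II: 0.115467; III: 0.114943.
Posterior ∝ prior × likelihood. Numerator for I: 0.375·0.0943396 = 0.0353774.
Normalizing constant: 0.375·0.0943396 + 0.375·0.115467 + 0.25·0.114943 = 0.107413.
P(I | observation) = 0.0353774 / 0.107413 = 0.329358.

0.3294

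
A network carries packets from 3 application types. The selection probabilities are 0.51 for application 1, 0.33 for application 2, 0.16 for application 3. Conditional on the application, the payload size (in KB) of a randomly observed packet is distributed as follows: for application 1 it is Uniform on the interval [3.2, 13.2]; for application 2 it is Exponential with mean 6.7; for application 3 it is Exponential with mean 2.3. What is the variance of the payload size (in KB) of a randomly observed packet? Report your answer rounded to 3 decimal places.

Per component, 1: μ=8.2, E[X²]=75.5733; 2: μ=6.7, E[X²]=89.78; 3: μ=2.3, E[X²]=10.58.
E[X] = 0.51·8.2 + 0.33·6.7 + 0.16·2.3 = 6.761.
E[X²] = 0.51·75.5733 + 0.33·89.78 + 0.16·10.58 = 69.8626.
Var(X) = E[X²] − (E[X])² = 69.8626 − 45.7111 = 24.1515.

24.151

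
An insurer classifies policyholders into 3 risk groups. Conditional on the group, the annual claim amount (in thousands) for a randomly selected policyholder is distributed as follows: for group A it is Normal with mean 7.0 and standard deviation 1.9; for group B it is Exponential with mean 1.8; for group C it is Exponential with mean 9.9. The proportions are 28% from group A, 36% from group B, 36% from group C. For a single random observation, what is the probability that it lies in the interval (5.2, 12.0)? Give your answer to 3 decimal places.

0.356

Conditional on each group, P(5.2 < X < 12.0): A: 0.824025; B: 0.0543654; C: 0.293841.
By total probability, P(5.2 < X < 12.0) = 0.28·0.824025 + 0.36·0.0543654 + 0.36·0.293841 = 0.356081.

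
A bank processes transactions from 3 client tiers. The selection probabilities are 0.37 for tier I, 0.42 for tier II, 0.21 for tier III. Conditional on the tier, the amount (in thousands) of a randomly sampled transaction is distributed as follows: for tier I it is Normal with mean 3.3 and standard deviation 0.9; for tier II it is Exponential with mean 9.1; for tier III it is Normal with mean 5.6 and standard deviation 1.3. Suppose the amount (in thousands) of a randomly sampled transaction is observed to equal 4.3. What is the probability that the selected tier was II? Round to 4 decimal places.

0.1841

Likelihoods f(4.3 | ·): I: 0.239103; II: 0.0685082; III: 0.186131.
Posterior ∝ prior × likelihood. Numerator for II: 0.42·0.0685082 = 0.0287734.
Normalizing constant: 0.37·0.239103 + 0.42·0.0685082 + 0.21·0.186131 = 0.156329.
P(II | observation) = 0.0287734 / 0.156329 = 0.184057.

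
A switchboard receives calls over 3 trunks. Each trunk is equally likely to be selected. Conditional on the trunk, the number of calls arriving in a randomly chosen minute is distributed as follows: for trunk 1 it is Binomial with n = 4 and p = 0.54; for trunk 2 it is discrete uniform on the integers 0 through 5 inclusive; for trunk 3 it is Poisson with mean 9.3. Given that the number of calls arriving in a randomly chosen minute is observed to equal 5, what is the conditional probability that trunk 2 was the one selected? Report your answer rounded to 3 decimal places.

0.759

Likelihoods P(X=5 | ·): 1: 0; 2: 0.166667; 3: 0.0530023.
Posterior ∝ prior × likelihood. Numerator for 2: 0.333333·0.166667 = 0.0555556.
Normalizing constant: 0.333333·0 + 0.333333·0.166667 + 0.333333·0.0530023 = 0.073223.
P(2 | observation) = 0.0555556 / 0.073223 = 0.758717.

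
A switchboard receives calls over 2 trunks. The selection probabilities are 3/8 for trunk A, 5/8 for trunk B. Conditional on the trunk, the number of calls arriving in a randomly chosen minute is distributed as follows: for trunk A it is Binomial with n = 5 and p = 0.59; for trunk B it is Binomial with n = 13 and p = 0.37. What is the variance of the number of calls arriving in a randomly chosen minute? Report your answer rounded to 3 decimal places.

Per component, A: μ=2.95, E[X²]=9.912; B: μ=4.81, E[X²]=26.1664.
E[X] = 0.375·2.95 + 0.625·4.81 = 4.1125.
E[X²] = 0.375·9.912 + 0.625·26.1664 = 20.071.
Var(X) = E[X²] − (E[X])² = 20.071 − 16.9127 = 3.15834.

3.158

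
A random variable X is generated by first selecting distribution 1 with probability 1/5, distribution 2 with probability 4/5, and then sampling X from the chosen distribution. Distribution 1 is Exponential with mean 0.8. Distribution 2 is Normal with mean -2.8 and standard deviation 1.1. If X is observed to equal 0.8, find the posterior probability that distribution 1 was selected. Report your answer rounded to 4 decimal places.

Likelihoods f(0.8 | ·): 1: 0.459849; 2: 0.00171281.
Posterior ∝ prior × likelihood. Numerator for 1: 0.2·0.459849 = 0.0919699.
Normalizing constant: 0.2·0.459849 + 0.8·0.00171281 = 0.0933401.
P(1 | observation) = 0.0919699 / 0.0933401 = 0.98532.

0.9853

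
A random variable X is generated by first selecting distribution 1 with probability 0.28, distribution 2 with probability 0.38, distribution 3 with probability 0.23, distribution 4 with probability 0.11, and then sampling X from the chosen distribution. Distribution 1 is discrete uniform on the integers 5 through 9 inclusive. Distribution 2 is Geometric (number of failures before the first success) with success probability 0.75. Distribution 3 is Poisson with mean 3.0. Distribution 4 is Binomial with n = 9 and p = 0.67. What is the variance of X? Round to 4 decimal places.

9.6363

Per component, 1: μ=7, E[X²]=51; 2: μ=0.333333, E[X²]=0.555556; 3: μ=3, E[X²]=12; 4: μ=6.03, E[X²]=38.3508.
E[X] = 0.28·7 + 0.38·0.333333 + 0.23·3 + 0.11·6.03 = 3.43997.
E[X²] = 0.28·51 + 0.38·0.555556 + 0.23·12 + 0.11·38.3508 = 21.4697.
Var(X) = E[X²] − (E[X])² = 21.4697 − 11.8334 = 9.63633.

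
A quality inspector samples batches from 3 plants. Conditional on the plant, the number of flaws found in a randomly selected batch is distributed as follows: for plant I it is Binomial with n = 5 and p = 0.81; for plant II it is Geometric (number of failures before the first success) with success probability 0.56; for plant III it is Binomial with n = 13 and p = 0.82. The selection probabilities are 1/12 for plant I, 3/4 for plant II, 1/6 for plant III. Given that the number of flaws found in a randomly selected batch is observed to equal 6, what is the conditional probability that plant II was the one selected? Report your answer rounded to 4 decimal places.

0.8513

Likelihoods P(X=6 | ·): I: 0; II: 0.00406354; III: 0.0031938.
Posterior ∝ prior × likelihood. Numerator for II: 0.75·0.00406354 = 0.00304765.
Normalizing constant: 0.0833333·0 + 0.75·0.00406354 + 0.166667·0.0031938 = 0.00357995.
P(II | observation) = 0.00304765 / 0.00357995 = 0.851311.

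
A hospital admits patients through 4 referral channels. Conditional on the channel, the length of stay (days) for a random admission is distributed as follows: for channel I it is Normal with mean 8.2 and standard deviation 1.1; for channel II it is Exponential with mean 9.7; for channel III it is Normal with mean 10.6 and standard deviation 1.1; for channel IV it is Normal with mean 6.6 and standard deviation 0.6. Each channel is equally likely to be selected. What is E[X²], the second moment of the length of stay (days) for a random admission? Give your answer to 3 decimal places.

103.530

For each component E[X²] = Var + (mean)², giving I: 68.45; II: 188.18; III: 113.57; IV: 43.92.
Overall E[X²] = 0.25·68.45 + 0.25·188.18 + 0.25·113.57 + 0.25·43.92 = 103.53.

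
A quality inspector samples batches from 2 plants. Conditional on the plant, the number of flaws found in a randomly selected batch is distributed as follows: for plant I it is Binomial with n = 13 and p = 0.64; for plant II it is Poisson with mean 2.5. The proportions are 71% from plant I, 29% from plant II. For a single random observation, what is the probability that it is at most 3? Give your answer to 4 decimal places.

Conditional on each plant, P(X ≤ 3): I: 0.00320278; II: 0.757576.
By total probability, P(X ≤ 3) = 0.71·0.00320278 + 0.29·0.757576 = 0.221971.

0.2220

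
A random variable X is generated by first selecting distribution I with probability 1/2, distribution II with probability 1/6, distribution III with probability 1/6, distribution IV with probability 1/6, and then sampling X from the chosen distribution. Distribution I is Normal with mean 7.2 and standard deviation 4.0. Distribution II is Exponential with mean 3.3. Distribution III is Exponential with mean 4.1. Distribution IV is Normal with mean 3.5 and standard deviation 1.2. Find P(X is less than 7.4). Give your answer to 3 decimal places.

Conditional on each component, P(X < 7.4): I: 0.519939; II: 0.893799; III: 0.835505; IV: 0.999423.
By total probability, P(X < 7.4) = 0.5·0.519939 + 0.166667·0.893799 + 0.166667·0.835505 + 0.166667·0.999423 = 0.714757.

0.715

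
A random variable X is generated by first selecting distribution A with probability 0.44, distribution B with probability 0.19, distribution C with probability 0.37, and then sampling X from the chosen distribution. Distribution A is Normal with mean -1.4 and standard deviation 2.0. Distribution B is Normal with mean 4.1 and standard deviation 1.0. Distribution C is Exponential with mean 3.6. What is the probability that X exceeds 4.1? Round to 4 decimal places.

0.2148

Conditional on each component, P(X > 4.1): A: 0.00297976; B: 0.5; C: 0.320175.
By total probability, P(X > 4.1) = 0.44·0.00297976 + 0.19·0.5 + 0.37·0.320175 = 0.214776.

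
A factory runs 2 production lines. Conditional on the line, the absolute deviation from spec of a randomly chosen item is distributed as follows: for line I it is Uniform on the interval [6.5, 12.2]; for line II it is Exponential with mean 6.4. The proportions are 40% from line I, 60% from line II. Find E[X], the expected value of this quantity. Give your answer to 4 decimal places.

Component means — I: 9.35; II: 6.4.
E[X] = 0.4·9.35 + 0.6·6.4 = 7.58.

7.5800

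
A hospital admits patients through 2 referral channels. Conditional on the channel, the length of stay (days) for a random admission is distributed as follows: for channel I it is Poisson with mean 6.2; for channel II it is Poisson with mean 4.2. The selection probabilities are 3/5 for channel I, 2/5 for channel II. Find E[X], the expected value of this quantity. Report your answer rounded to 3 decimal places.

5.400

Component means — I: 6.2; II: 4.2.
E[X] = 0.6·6.2 + 0.4·4.2 = 5.4.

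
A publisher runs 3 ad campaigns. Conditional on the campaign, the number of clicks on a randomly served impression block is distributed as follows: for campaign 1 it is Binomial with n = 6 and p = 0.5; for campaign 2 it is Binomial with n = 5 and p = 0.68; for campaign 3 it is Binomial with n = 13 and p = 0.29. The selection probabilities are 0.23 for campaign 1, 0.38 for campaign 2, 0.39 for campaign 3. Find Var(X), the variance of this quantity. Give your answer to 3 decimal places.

1.890

Per component, 1: μ=3, E[X²]=10.5; 2: μ=3.4, E[X²]=12.648; 3: μ=3.77, E[X²]=16.8896.
E[X] = 0.23·3 + 0.38·3.4 + 0.39·3.77 = 3.4523.
E[X²] = 0.23·10.5 + 0.38·12.648 + 0.39·16.8896 = 13.8082.
Var(X) = E[X²] − (E[X])² = 13.8082 − 11.9184 = 1.88981.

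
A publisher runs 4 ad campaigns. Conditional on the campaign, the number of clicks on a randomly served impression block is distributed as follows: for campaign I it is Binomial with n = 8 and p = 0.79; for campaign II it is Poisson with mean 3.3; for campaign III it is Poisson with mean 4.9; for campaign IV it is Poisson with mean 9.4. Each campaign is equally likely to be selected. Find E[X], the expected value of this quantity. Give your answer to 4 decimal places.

Component means — I: 6.32; II: 3.3; III: 4.9; IV: 9.4.
E[X] = 0.25·6.32 + 0.25·3.3 + 0.25·4.9 + 0.25·9.4 = 5.98.

5.9800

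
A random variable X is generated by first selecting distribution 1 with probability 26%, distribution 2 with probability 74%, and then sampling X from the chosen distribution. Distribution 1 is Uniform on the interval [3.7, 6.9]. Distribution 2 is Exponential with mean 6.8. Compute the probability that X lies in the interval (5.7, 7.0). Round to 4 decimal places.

0.1532

Conditional on each component, P(5.7 < X < 7.0): 1: 0.375; 2: 0.075256.
By total probability, P(5.7 < X < 7.0) = 0.26·0.375 + 0.74·0.075256 = 0.153189.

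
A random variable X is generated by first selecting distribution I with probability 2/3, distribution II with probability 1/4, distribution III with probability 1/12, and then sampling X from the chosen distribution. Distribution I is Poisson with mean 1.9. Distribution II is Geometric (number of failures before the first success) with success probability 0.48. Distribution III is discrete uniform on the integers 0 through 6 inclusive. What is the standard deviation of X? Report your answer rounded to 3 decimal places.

Per component, I: μ=1.9, E[X²]=5.51; II: μ=1.08333, E[X²]=3.43056; III: μ=3, E[X²]=13.
E[X] = 0.666667·1.9 + 0.25·1.08333 + 0.0833333·3 = 1.7875.
E[X²] = 0.666667·5.51 + 0.25·3.43056 + 0.0833333·13 = 5.61431.
Var(X) = E[X²] − (E[X])² = 5.61431 − 3.19516 = 2.41915.
SD(X) = √2.41915 = 1.55536.

1.555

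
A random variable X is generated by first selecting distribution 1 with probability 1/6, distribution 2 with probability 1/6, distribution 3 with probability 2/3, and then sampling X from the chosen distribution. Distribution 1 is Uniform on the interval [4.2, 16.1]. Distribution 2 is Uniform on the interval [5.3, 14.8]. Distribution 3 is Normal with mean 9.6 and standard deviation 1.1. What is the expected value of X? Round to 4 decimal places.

Component means — 1: 10.15; 2: 10.05; 3: 9.6.
E[X] = 0.166667·10.15 + 0.166667·10.05 + 0.666667·9.6 = 9.76667.

9.7667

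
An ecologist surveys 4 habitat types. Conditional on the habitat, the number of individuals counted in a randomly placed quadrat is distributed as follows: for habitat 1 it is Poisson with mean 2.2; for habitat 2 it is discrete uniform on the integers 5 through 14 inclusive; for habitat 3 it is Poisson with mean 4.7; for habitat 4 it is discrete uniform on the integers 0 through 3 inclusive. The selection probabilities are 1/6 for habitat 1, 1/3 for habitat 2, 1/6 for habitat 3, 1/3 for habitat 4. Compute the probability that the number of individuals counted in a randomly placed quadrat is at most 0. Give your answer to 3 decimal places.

Conditional on each habitat, P(X ≤ 0): 1: 0.110803; 2: 0; 3: 0.00909528; 4: 0.25.
By total probability, P(X ≤ 0) = 0.166667·0.110803 + 0.333333·0 + 0.166667·0.00909528 + 0.333333·0.25 = 0.103316.

0.103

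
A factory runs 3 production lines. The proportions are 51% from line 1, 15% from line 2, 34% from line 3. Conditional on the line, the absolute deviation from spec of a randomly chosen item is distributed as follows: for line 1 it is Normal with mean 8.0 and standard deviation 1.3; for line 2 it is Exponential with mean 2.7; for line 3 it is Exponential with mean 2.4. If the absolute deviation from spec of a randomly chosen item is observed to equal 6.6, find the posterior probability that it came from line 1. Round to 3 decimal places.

Likelihoods f(6.6 | ·): 1: 0.171841; 2: 0.0321386; 3: 0.0266366.
Posterior ∝ prior × likelihood. Numerator for 1: 0.51·0.171841 = 0.087639.
Normalizing constant: 0.51·0.171841 + 0.15·0.0321386 + 0.34·0.0266366 = 0.101516.
P(1 | observation) = 0.087639 / 0.101516 = 0.8633.

0.863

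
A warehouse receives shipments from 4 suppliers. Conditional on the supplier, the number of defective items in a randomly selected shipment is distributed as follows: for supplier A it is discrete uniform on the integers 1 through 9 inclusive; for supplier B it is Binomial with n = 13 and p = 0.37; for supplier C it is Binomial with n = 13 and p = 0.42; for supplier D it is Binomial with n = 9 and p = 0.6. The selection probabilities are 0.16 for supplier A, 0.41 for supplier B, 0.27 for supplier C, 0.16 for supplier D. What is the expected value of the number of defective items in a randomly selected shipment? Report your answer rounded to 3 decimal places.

Component means — A: 5; B: 4.81; C: 5.46; D: 5.4.
E[X] = 0.16·5 + 0.41·4.81 + 0.27·5.46 + 0.16·5.4 = 5.1103.

5.110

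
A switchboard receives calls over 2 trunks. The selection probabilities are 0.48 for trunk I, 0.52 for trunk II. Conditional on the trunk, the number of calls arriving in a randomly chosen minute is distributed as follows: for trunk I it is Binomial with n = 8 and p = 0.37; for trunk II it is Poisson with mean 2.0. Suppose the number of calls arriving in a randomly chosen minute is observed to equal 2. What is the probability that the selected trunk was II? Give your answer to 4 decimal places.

Likelihoods P(X=2 | ·): I: 0.239665; II: 0.270671.
Posterior ∝ prior × likelihood. Numerator for II: 0.52·0.270671 = 0.140749.
Normalizing constant: 0.48·0.239665 + 0.52·0.270671 = 0.255788.
P(II | observation) = 0.140749 / 0.255788 = 0.550255.

0.5503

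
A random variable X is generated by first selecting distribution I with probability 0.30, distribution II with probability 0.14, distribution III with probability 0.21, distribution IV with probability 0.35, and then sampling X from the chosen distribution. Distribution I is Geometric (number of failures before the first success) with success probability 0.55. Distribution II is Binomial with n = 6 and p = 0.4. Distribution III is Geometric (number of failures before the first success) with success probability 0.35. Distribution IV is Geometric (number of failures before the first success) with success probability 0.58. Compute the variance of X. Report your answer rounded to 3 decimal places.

2.614

Per component, I: μ=0.818182, E[X²]=2.15702; II: μ=2.4, E[X²]=7.2; III: μ=1.85714, E[X²]=8.7551; IV: μ=0.724138, E[X²]=1.77289.
E[X] = 0.3·0.818182 + 0.14·2.4 + 0.21·1.85714 + 0.35·0.724138 = 1.2249.
E[X²] = 0.3·2.15702 + 0.14·7.2 + 0.21·8.7551 + 0.35·1.77289 = 4.11419.
Var(X) = E[X²] − (E[X])² = 4.11419 − 1.50039 = 2.6138.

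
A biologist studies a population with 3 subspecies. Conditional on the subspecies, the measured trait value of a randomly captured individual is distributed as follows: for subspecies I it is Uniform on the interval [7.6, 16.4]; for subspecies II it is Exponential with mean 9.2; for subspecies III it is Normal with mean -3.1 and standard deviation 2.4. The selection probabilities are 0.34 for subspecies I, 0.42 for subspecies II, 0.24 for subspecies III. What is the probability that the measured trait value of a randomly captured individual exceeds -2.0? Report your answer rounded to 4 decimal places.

Conditional on each subspecies, P(X > -2.0): I: 1; II: 1; III: 0.323356.
By total probability, P(X > -2.0) = 0.34·1 + 0.42·1 + 0.24·0.323356 = 0.837606.

0.8376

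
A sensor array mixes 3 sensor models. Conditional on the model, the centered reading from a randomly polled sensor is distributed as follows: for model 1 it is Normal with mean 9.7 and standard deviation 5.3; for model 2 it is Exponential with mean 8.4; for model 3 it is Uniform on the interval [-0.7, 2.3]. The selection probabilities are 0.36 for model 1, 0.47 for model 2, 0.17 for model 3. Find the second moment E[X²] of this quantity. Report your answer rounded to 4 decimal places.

For each component E[X²] = Var + (mean)², giving 1: 122.18; 2: 141.12; 3: 1.39.
Overall E[X²] = 0.36·122.18 + 0.47·141.12 + 0.17·1.39 = 110.547.

110.5475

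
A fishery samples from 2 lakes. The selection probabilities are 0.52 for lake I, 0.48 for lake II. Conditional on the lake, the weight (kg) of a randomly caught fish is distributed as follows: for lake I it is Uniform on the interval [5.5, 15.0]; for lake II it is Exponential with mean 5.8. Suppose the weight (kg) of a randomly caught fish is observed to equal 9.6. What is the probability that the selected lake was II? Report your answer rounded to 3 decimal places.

0.224

Likelihoods f(9.6 | ·): I: 0.105263; II: 0.0329412.
Posterior ∝ prior × likelihood. Numerator for II: 0.48·0.0329412 = 0.0158118.
Normalizing constant: 0.52·0.105263 + 0.48·0.0329412 = 0.0705486.
P(II | observation) = 0.0158118 / 0.0705486 = 0.224126.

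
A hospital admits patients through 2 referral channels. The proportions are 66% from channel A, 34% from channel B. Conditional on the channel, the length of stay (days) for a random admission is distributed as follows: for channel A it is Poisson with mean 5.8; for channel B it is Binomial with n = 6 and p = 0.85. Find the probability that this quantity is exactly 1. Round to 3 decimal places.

0.012

Conditional on each channel, P(X = 1): A: 0.0175598; B: 0.000387281.
By total probability, P(X = 1) = 0.66·0.0175598 + 0.34·0.000387281 = 0.0117212.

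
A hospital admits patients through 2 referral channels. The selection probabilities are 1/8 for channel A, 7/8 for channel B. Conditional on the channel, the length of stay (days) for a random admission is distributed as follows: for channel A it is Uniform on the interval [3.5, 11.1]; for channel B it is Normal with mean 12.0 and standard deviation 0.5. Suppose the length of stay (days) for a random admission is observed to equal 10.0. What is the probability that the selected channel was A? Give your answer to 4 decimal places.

0.9860

Likelihoods f(10.0 | ·): A: 0.131579; B: 0.00026766.
Posterior ∝ prior × likelihood. Numerator for A: 0.125·0.131579 = 0.0164474.
Normalizing constant: 0.125·0.131579 + 0.875·0.00026766 = 0.0166816.
P(A | observation) = 0.0164474 / 0.0166816 = 0.98596.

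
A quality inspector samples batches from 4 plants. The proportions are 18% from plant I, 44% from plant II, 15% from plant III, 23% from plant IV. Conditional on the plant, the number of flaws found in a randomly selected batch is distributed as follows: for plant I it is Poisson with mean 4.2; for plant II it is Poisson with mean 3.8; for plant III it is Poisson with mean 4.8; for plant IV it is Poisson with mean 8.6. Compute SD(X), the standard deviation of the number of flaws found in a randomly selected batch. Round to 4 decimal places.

2.9742

Per component, I: μ=4.2, E[X²]=21.84; II: μ=3.8, E[X²]=18.24; III: μ=4.8, E[X²]=27.84; IV: μ=8.6, E[X²]=82.56.
E[X] = 0.18·4.2 + 0.44·3.8 + 0.15·4.8 + 0.23·8.6 = 5.126.
E[X²] = 0.18·21.84 + 0.44·18.24 + 0.15·27.84 + 0.23·82.56 = 35.1216.
Var(X) = E[X²] − (E[X])² = 35.1216 − 26.2759 = 8.84572.
SD(X) = √8.84572 = 2.97418.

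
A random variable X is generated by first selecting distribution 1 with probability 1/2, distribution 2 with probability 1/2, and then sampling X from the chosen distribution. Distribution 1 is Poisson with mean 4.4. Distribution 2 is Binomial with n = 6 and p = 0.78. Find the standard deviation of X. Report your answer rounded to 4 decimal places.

1.6536

Per component, 1: μ=4.4, E[X²]=23.76; 2: μ=4.68, E[X²]=22.932.
E[X] = 0.5·4.4 + 0.5·4.68 = 4.54.
E[X²] = 0.5·23.76 + 0.5·22.932 = 23.346.
Var(X) = E[X²] − (E[X])² = 23.346 − 20.6116 = 2.7344.
SD(X) = √2.7344 = 1.6536.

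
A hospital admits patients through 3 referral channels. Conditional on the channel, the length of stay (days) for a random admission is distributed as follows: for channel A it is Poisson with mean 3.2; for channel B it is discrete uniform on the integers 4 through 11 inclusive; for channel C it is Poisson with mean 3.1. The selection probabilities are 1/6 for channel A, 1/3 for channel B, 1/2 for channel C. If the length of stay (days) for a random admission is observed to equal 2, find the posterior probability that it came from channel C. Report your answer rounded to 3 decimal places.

Likelihoods P(X=2 | ·): A: 0.208702; B: 0; C: 0.216461.
Posterior ∝ prior × likelihood. Numerator for C: 0.5·0.216461 = 0.108231.
Normalizing constant: 0.166667·0.208702 + 0.333333·0 + 0.5·0.216461 = 0.143014.
P(C | observation) = 0.108231 / 0.143014 = 0.756782.

0.757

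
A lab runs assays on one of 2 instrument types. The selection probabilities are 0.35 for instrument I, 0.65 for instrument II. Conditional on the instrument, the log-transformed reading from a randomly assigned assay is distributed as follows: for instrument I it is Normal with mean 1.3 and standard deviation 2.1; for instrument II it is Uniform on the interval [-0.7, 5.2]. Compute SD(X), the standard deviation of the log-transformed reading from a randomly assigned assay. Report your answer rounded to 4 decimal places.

1.9064

Per component, I: μ=1.3, E[X²]=6.1; II: μ=2.25, E[X²]=7.96333.
E[X] = 0.35·1.3 + 0.65·2.25 = 1.9175.
E[X²] = 0.35·6.1 + 0.65·7.96333 = 7.31117.
Var(X) = E[X²] − (E[X])² = 7.31117 − 3.67681 = 3.63436.
SD(X) = √3.63436 = 1.9064.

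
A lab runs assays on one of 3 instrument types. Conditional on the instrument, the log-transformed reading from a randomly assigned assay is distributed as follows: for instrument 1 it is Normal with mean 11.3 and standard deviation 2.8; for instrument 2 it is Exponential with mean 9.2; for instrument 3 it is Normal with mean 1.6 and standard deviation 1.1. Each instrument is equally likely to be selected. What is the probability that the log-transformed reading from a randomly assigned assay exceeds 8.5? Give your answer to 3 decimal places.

0.413

Conditional on each instrument, P(X > 8.5): 1: 0.841345; 2: 0.396963; 3: 1.77389e-10.
By total probability, P(X > 8.5) = 0.333333·0.841345 + 0.333333·0.396963 + 0.333333·1.77389e-10 = 0.412769.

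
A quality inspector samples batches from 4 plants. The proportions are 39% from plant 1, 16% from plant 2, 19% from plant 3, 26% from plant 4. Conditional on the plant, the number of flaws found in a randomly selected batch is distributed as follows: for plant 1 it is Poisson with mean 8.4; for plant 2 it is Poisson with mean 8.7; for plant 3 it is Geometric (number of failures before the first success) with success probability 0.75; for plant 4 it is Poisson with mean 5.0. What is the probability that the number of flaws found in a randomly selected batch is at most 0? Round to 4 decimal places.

0.1444

Conditional on each plant, P(X ≤ 0): 1: 0.000224867; 2: 0.000166586; 3: 0.75; 4: 0.00673795.
By total probability, P(X ≤ 0) = 0.39·0.000224867 + 0.16·0.000166586 + 0.19·0.75 + 0.26·0.00673795 = 0.144366.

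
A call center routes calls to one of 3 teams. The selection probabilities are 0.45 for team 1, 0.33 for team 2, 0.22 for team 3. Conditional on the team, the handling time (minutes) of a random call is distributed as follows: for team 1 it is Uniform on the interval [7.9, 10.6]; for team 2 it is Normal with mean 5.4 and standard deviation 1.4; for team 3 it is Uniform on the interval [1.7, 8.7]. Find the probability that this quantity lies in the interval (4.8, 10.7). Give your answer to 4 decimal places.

0.7923

Conditional on each team, P(4.8 < X < 10.7): 1: 1; 2: 0.665806; 3: 0.557143.
By total probability, P(4.8 < X < 10.7) = 0.45·1 + 0.33·0.665806 + 0.22·0.557143 = 0.792287.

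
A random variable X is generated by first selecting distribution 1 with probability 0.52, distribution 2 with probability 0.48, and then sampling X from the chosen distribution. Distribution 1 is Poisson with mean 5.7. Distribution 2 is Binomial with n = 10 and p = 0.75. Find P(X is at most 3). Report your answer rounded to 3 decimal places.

Conditional on each component, P(X ≤ 3): 1: 0.180048; 2: 0.00350571.
By total probability, P(X ≤ 3) = 0.52·0.180048 + 0.48·0.00350571 = 0.0953077.

0.095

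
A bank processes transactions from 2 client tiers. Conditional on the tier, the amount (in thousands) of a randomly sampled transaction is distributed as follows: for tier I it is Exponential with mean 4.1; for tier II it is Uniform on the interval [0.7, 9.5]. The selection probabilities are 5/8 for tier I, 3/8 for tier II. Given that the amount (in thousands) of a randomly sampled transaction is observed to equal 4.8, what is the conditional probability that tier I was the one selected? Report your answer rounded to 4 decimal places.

0.5259

Likelihoods f(4.8 | ·): I: 0.0756439; II: 0.113636.
Posterior ∝ prior × likelihood. Numerator for I: 0.625·0.0756439 = 0.0472774.
Normalizing constant: 0.625·0.0756439 + 0.375·0.113636 = 0.0898911.
P(I | observation) = 0.0472774 / 0.0898911 = 0.525941.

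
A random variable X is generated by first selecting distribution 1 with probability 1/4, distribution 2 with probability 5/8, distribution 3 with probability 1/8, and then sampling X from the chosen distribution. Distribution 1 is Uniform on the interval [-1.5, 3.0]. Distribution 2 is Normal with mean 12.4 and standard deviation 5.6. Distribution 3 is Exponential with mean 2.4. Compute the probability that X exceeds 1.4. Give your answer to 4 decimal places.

Conditional on each component, P(X > 1.4): 1: 0.355556; 2: 0.975252; 3: 0.558035.
By total probability, P(X > 1.4) = 0.25·0.355556 + 0.625·0.975252 + 0.125·0.558035 = 0.768175.

0.7682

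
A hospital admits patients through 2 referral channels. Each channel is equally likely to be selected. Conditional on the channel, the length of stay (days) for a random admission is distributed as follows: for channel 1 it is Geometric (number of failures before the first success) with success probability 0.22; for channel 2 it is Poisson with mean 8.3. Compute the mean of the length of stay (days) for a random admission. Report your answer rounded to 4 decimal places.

Component means — 1: 3.54545; 2: 8.3.
E[X] = 0.5·3.54545 + 0.5·8.3 = 5.92273.

5.9227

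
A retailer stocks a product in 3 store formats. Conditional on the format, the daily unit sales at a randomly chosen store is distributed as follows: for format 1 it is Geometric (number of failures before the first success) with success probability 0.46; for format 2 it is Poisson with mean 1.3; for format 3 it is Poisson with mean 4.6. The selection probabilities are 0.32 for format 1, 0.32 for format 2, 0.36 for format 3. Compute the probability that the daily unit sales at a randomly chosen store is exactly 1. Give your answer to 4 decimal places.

0.2095

Conditional on each format, P(X = 1): 1: 0.2484; 2: 0.354291; 3: 0.0462384.
By total probability, P(X = 1) = 0.32·0.2484 + 0.32·0.354291 + 0.36·0.0462384 = 0.209507.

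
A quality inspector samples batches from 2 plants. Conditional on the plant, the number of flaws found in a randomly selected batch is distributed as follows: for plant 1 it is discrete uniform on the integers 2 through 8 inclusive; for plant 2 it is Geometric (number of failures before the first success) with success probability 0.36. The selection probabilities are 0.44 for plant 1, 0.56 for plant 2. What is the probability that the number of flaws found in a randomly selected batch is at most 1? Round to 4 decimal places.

0.3306

Conditional on each plant, P(X ≤ 1): 1: 0; 2: 0.5904.
By total probability, P(X ≤ 1) = 0.44·0 + 0.56·0.5904 = 0.330624.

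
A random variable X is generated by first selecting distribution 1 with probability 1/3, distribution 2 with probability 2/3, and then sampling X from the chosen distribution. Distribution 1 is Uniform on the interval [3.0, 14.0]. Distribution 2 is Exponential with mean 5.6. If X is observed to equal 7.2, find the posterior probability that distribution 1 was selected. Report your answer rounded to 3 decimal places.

0.479

Likelihoods f(7.2 | ·): 1: 0.0909091; 2: 0.0493666.
Posterior ∝ prior × likelihood. Numerator for 1: 0.333333·0.0909091 = 0.030303.
Normalizing constant: 0.333333·0.0909091 + 0.666667·0.0493666 = 0.0632141.
P(1 | observation) = 0.030303 / 0.0632141 = 0.479371.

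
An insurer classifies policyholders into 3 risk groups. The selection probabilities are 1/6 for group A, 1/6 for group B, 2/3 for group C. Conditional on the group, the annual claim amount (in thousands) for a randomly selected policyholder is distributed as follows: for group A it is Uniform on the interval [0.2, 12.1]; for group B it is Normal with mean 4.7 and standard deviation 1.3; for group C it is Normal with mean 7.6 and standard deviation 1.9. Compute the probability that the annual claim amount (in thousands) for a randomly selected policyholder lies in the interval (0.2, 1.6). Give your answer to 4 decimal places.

Conditional on each group, P(0.2 < X < 1.6): A: 0.117647; B: 0.00827994; C: 0.000745412.
By total probability, P(0.2 < X < 1.6) = 0.166667·0.117647 + 0.166667·0.00827994 + 0.666667·0.000745412 = 0.0214848.

0.0215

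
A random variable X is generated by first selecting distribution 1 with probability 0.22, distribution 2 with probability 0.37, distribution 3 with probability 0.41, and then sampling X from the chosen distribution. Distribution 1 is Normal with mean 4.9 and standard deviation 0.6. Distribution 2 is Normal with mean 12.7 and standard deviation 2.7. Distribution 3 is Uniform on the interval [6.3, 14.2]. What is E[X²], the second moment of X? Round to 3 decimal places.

112.944

For each component E[X²] = Var + (mean)², giving 1: 24.37; 2: 168.58; 3: 110.263.
Overall E[X²] = 0.22·24.37 + 0.37·168.58 + 0.41·110.263 = 112.944.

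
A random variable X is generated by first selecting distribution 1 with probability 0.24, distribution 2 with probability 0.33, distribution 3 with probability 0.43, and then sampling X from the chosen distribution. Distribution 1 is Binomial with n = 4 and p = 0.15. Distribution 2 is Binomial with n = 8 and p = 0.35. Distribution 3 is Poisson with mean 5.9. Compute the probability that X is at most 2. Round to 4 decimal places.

0.4069

Conditional on each component, P(X ≤ 2): 1: 0.988019; 2: 0.427814; 3: 0.0665822.
By total probability, P(X ≤ 2) = 0.24·0.988019 + 0.33·0.427814 + 0.43·0.0665822 = 0.406933.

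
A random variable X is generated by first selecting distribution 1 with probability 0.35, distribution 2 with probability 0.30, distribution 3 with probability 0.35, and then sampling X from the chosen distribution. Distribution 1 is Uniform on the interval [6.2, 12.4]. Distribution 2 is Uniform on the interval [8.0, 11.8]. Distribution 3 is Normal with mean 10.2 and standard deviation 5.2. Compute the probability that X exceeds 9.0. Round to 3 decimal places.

0.620

Conditional on each component, P(X > 9.0): 1: 0.548387; 2: 0.736842; 3: 0.591253.
By total probability, P(X > 9.0) = 0.35·0.548387 + 0.3·0.736842 + 0.35·0.591253 = 0.619927.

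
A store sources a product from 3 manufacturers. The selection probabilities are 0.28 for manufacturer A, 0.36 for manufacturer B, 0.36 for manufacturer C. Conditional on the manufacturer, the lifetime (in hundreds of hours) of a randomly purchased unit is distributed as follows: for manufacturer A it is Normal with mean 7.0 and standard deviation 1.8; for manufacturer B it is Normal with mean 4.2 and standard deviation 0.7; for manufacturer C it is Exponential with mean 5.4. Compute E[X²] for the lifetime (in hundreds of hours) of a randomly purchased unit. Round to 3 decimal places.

42.149

For each component E[X²] = Var + (mean)², giving A: 52.24; B: 18.13; C: 58.32.
Overall E[X²] = 0.28·52.24 + 0.36·18.13 + 0.36·58.32 = 42.1492.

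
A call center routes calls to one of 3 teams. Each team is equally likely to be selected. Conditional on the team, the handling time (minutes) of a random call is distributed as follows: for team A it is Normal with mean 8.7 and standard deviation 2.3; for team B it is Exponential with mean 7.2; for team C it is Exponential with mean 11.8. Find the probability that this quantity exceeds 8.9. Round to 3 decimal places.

Conditional on each team, P(X > 8.9): A: 0.465353; B: 0.290512; C: 0.470369.
By total probability, P(X > 8.9) = 0.333333·0.465353 + 0.333333·0.290512 + 0.333333·0.470369 = 0.408745.

0.409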